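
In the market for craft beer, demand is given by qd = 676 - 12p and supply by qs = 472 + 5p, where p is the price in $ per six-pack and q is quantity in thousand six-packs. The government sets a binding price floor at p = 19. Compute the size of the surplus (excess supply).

Evaluating both curves at the floor price 19 gives qd = 448, qs = 567.
Surplus = qs - qd = 567 - 448 = 119.

Surplus = 119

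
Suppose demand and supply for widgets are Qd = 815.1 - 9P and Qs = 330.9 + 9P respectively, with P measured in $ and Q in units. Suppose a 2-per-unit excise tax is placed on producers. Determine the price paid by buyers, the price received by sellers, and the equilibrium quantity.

With a tax of 2 on producers, they supply based on the net price P_s = P_b - 2, so Qs = 312.9 + 9P_b.
Market clearing requires 815.1 - 9P_b = 312.9 + 9P_b; hence 502.2 = 18P_b and P_b = 27.9.
Then P_s = 27.9 - 2 = 25.9 and Q = 815.1 - 9(27.9) = 564.

P_b = 27.9, P_s = 25.9, Q = 564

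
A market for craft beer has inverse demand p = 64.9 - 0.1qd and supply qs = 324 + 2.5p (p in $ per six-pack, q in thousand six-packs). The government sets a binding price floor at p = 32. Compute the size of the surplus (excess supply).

Rewriting in direct form: qd = 649 - 10p.
At p = 32: qd = 329 and qs = 404.
Surplus = qs - qd = 404 - 329 = 75.

Surplus = 75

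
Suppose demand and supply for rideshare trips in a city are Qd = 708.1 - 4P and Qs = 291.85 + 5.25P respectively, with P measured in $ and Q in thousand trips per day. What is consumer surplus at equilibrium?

Consumer surplus = 34861.20125

Equating demand and supply, 708.1 - 4P = 291.85 + 5.25P gives 9.25P = 416.25, so P* = 45.
Then Q* = 708.1 - 4(45) = 528.1.
Demand choke price (Qd = 0): P = 708.1/4 = 177.025. Consumer surplus = ½ × (177.025 - 45) × 528.1 = 34861.20125.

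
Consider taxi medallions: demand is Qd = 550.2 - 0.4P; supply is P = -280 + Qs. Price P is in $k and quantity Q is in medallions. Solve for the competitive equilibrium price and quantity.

In direct form, Qs = 280 + P.
Set Qd = Qs: 550.2 - 0.4P = 280 + P, so 270.2 = 1.4P and P* = 193.
From the demand curve, Q* = 550.2 - 0.4(193) = 473.

P* = 193, Q* = 473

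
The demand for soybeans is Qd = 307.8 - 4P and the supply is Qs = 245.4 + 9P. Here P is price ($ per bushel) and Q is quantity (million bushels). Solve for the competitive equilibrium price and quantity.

P* = 4.8, Q* = 288.6

Equating demand and supply, 307.8 - 4P = 245.4 + 9P gives 13P = 62.4, so P* = 4.8.
Then Q* = 307.8 - 4(4.8) = 288.6.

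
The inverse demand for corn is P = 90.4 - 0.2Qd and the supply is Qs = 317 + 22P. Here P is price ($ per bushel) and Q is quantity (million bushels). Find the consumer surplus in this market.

Consumer surplus = 18232.9

Rewriting in direct form: Qd = 452 - 5P.
Set Qd = Qs: 452 - 5P = 317 + 22P, so 135 = 27P and P* = 5.
Substitute back: Q* = 452 - 5(5) = 427.
Demand choke price (Qd = 0): P = 452/5 = 90.4. Consumer surplus = ½ × (90.4 - 5) × 427 = 18232.9.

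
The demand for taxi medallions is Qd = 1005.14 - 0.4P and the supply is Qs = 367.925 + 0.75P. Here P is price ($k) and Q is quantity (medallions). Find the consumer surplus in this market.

Consumer surplus = 767340.3125

Set Qd = Qs: 1005.14 - 0.4P = 367.925 + 0.75P, so 637.215 = 1.15P and P* = 554.1.
Then Q* = 1005.14 - 0.4(554.1) = 783.5.
Demand choke price (Qd = 0): P = 1005.14/0.4 = 2512.85. Consumer surplus = ½ × (2512.85 - 554.1) × 783.5 = 767340.3125.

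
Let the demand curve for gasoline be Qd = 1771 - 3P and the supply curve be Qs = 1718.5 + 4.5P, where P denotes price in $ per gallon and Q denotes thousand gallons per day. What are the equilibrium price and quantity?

At equilibrium Qd = Qs, so 1771 - 3P = 1718.5 + 4.5P; collecting terms, 52.5 = 7.5P and P* = 7.
Then Q* = 1771 - 3(7) = 1750.

P* = 7, Q* = 1750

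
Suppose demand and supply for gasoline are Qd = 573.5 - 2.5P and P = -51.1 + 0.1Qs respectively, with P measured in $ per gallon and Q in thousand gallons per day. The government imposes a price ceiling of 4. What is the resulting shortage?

Shortage = 12.5

Solving each curve for Q: Qs = 511 + 10P.
At P = 4: Qd = 563.5 and Qs = 551.
Shortage = Qd - Qs = 563.5 - 551 = 12.5.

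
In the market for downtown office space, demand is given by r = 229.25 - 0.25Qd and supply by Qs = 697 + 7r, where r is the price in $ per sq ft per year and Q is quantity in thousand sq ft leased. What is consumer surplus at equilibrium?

Consumer surplus = 87571.125

Rewriting in direct form: Qd = 917 - 4r.
Set Qd = Qs: 917 - 4r = 697 + 7r, so 220 = 11r and r* = 20.
Substitute back: Q* = 917 - 4(20) = 837.
Demand choke price (Qd = 0): r = 917/4 = 229.25. Consumer surplus = ½ × (229.25 - 20) × 837 = 87571.125.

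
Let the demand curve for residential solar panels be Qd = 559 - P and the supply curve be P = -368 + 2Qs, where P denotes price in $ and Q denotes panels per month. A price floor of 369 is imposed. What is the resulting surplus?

In direct form, Qs = 184 + 0.5P.
Evaluating both curves at the floor price 369 gives Qd = 190, Qs = 368.5.
Surplus = Qs - Qd = 368.5 - 190 = 178.5.

Surplus = 178.5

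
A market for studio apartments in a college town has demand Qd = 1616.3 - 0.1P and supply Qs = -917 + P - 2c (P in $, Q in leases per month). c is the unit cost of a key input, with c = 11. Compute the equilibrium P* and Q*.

P* = 2323, Q* = 1384

With c = 11, supply is Qs = -939 + P.
Equating demand and supply, 1616.3 - 0.1P = -939 + P gives 1.1P = 2555.3, so P* = 2323.
From the demand curve, Q* = 1616.3 - 0.1(2323) = 1384.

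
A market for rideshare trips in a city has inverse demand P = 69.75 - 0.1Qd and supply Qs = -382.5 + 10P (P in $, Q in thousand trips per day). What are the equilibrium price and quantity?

P* = 54, Q* = 157.5

Solving each curve for Q: Qd = 697.5 - 10P.
Set Qd = Qs: 697.5 - 10P = -382.5 + 10P, so 1080 = 20P and P* = 54.
From the demand curve, Q* = 697.5 - 10(54) = 157.5.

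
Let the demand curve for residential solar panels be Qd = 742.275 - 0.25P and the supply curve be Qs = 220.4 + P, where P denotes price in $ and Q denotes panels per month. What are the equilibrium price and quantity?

The market clears where 742.275 - 0.25P = 220.4 + P. Rearranging, 1.25P = 521.875, hence P* = 417.5.
Substitute back: Q* = 742.275 - 0.25(417.5) = 637.9.

P* = 417.5, Q* = 637.9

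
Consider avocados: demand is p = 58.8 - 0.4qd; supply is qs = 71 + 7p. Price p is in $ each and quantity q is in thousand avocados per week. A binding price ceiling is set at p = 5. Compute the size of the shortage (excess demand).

Shortage = 28.5

Inverting to quantity form: qd = 147 - 2.5p.
Evaluating both curves at the ceiling price 5 gives qd = 134.5, qs = 106.
Shortage = qd - qs = 134.5 - 106 = 28.5.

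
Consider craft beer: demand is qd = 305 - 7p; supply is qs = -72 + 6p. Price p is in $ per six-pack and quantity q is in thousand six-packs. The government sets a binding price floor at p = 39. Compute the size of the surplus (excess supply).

With p fixed at 39, quantity demanded is 32 and quantity supplied is 162.
Surplus = qs - qd = 162 - 32 = 130.

Surplus = 130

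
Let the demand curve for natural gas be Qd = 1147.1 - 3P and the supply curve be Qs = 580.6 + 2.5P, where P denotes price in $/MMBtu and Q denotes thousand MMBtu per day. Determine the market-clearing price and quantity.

P* = 103, Q* = 838.1

Set Qd = Qs: 1147.1 - 3P = 580.6 + 2.5P, so 566.5 = 5.5P and P* = 103.
Plugging P* into demand: Q* = 1147.1 - 3(103) = 838.1.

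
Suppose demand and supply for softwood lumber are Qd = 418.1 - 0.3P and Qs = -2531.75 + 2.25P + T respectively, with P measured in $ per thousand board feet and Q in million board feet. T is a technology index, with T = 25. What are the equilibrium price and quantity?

P* = 1147, Q* = 74

With T = 25, supply is Qs = -2506.75 + 2.25P.
At equilibrium Qd = Qs, so 418.1 - 0.3P = -2506.75 + 2.25P; collecting terms, 2924.85 = 2.55P and P* = 1147.
Plugging P* into demand: Q* = 418.1 - 0.3(1147) = 74.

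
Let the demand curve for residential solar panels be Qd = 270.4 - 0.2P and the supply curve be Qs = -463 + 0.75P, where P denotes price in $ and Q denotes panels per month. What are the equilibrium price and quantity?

P* = 772, Q* = 116

Set Qd = Qs: 270.4 - 0.2P = -463 + 0.75P, so 733.4 = 0.95P and P* = 772.
Then Q* = 270.4 - 0.2(772) = 116.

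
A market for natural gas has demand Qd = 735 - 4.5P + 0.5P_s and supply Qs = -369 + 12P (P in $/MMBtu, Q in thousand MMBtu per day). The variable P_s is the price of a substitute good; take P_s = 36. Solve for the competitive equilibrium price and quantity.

P* = 68, Q* = 447

With P_s = 36, demand is Qd = 753 - 4.5P.
At equilibrium Qd = Qs, so 753 - 4.5P = -369 + 12P; collecting terms, 1122 = 16.5P and P* = 68.
From the demand curve, Q* = 753 - 4.5(68) = 447.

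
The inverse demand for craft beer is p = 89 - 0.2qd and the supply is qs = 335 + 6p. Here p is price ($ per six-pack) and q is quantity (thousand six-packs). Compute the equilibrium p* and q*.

In direct form, qd = 445 - 5p.
At equilibrium qd = qs, so 445 - 5p = 335 + 6p; collecting terms, 110 = 11p and p* = 10.
From the demand curve, q* = 445 - 5(10) = 395.

p* = 10, q* = 395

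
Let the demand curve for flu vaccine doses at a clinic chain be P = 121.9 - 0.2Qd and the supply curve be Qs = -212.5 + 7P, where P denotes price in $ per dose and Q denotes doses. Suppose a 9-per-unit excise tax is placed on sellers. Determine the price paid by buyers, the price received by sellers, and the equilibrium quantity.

Solving each curve for Q: Qd = 609.5 - 5P.
Sellers keep P_s = P_b - 9 per unit, so supply in terms of the buyer price is Qs = -275.5 + 7P_b.
Market clearing requires 609.5 - 5P_b = -275.5 + 7P_b; hence 885 = 12P_b and P_b = 73.75.
So P_s = 64.75 and the quantity traded is Q = 609.5 - 5(73.75) = 240.75.

P_b = 73.75, P_s = 64.75, Q = 240.75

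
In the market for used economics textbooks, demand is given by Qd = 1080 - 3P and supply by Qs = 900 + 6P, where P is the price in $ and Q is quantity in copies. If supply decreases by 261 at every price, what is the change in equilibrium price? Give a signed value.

Equating demand and supply, 1080 - 3P = 900 + 6P gives 9P = 180, so P* = 20.
Substitute back: Q* = 1080 - 3(20) = 1020.
After the shift, supply is Qs = 639 + 6P.
The new intersection has 441 = 9P, i.e. P = 49, Q = 933.
ΔP = 49 - 20 = 29.

ΔP = 29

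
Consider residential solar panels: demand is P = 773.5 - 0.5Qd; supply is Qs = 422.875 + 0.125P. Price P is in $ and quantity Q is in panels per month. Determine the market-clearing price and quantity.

P* = 529, Q* = 489

Inverting to quantity form: Qd = 1547 - 2P.
The market clears where 1547 - 2P = 422.875 + 0.125P. Rearranging, 2.125P = 1124.125, hence P* = 529.
Then Q* = 1547 - 2(529) = 489.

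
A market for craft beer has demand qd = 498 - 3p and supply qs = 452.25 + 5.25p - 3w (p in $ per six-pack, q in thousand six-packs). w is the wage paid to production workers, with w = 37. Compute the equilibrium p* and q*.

With w = 37, supply is qs = 341.25 + 5.25p.
The market clears where 498 - 3p = 341.25 + 5.25p. Rearranging, 8.25p = 156.75, hence p* = 19.
Substitute back: q* = 498 - 3(19) = 441.

p* = 19, q* = 441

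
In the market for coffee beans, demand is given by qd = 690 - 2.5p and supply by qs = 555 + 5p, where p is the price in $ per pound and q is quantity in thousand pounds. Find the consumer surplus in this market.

Consumer surplus = 83205

Set qd = qs: 690 - 2.5p = 555 + 5p, so 135 = 7.5p and p* = 18.
From the demand curve, q* = 690 - 2.5(18) = 645.
Demand choke price (qd = 0): p = 690/2.5 = 276. Consumer surplus = ½ × (276 - 18) × 645 = 83205.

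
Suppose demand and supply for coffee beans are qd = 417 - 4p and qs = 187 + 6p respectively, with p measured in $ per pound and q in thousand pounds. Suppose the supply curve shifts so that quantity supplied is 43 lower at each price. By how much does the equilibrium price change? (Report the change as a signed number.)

The market clears where 417 - 4p = 187 + 6p. Rearranging, 10p = 230, hence p* = 23.
Substitute back: q* = 417 - 4(23) = 325.
After the shift, supply is qs = 144 + 6p.
The new intersection has 273 = 10p, i.e. p = 27.3, q = 307.8.
Δp = 27.3 - 23 = 4.3.

Δp = 4.3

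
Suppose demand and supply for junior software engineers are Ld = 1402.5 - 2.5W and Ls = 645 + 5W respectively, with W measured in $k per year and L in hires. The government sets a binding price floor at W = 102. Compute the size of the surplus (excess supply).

Evaluating both curves at the floor price 102 gives Ld = 1147.5, Ls = 1155.
Surplus = Ls - Ld = 1155 - 1147.5 = 7.5.

Surplus = 7.5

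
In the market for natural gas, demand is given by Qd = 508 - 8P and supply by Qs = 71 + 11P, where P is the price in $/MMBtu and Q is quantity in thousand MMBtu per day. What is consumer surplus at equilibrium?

Consumer surplus = 6561

Set Qd = Qs: 508 - 8P = 71 + 11P, so 437 = 19P and P* = 23.
From the demand curve, Q* = 508 - 8(23) = 324.
Demand choke price (Qd = 0): P = 508/8 = 63.5. Consumer surplus = ½ × (63.5 - 23) × 324 = 6561.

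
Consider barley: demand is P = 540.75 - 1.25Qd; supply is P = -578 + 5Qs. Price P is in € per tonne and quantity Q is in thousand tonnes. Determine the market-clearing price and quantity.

Solving each curve for Q: Qd = 432.6 - 0.8P and Qs = 115.6 + 0.2P.
The market clears where 432.6 - 0.8P = 115.6 + 0.2P. Rearranging, P = 317, hence P* = 317.
Then Q* = 432.6 - 0.8(317) = 179.

P* = 317, Q* = 179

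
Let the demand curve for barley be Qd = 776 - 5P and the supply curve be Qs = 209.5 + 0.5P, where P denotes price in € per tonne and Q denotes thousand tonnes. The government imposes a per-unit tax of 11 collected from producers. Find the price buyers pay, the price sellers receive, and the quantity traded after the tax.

P_b = 104, P_s = 93, Q = 256

With a tax of 11 on producers, they supply based on the net price P_s = P_b - 11, so Qs = 204 + 0.5P_b.
Market clearing requires 776 - 5P_b = 204 + 0.5P_b; hence 572 = 5.5P_b and P_b = 104.
Then P_s = 104 - 11 = 93 and Q = 776 - 5(104) = 256.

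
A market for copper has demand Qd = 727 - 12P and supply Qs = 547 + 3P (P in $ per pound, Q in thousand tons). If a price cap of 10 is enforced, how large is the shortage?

Shortage = 30

Evaluating both curves at the ceiling price 10 gives Qd = 607, Qs = 577.
Shortage = Qd - Qs = 607 - 577 = 30.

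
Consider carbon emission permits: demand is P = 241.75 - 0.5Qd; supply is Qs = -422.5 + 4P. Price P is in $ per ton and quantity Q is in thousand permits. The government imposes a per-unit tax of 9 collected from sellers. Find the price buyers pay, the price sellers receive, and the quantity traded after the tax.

Rewriting in direct form: Qd = 483.5 - 2P.
With a tax of 9 on sellers, they supply based on the net price P_s = P_b - 9, so Qs = -458.5 + 4P_b.
Equate demand and the shifted supply: 483.5 - 2P_b = -458.5 + 4P_b, giving 6P_b = 942, so P_b = 157.
Then P_s = 157 - 9 = 148 and Q = 483.5 - 2(157) = 169.5.

P_b = 157, P_s = 148, Q = 169.5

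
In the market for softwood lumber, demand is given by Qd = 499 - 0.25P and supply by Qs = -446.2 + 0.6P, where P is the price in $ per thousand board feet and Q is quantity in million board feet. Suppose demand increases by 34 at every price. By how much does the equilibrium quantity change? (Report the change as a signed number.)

At equilibrium Qd = Qs, so 499 - 0.25P = -446.2 + 0.6P; collecting terms, 945.2 = 0.85P and P* = 1112.
Plugging P* into demand: Q* = 499 - 0.25(1112) = 221.
After the shift, demand is Qd = 533 - 0.25P.
The new intersection has 979.2 = 0.85P, i.e. P = 1152, Q = 245.
ΔQ = 245 - 221 = 24.

ΔQ = 24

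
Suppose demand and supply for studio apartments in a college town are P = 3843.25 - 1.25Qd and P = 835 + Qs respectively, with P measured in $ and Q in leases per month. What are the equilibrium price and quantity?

Rewriting in direct form: Qd = 3074.6 - 0.8P and Qs = -835 + P.
Equating demand and supply, 3074.6 - 0.8P = -835 + P gives 1.8P = 3909.6, so P* = 2172.
From the demand curve, Q* = 3074.6 - 0.8(2172) = 1337.

P* = 2172, Q* = 1337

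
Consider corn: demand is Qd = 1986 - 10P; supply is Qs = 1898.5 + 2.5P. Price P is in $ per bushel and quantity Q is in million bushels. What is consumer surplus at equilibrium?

Consumer surplus = 183552.8

Equating demand and supply, 1986 - 10P = 1898.5 + 2.5P gives 12.5P = 87.5, so P* = 7.
Then Q* = 1986 - 10(7) = 1916.
Demand choke price (Qd = 0): P = 1986/10 = 198.6. Consumer surplus = ½ × (198.6 - 7) × 1916 = 183552.8.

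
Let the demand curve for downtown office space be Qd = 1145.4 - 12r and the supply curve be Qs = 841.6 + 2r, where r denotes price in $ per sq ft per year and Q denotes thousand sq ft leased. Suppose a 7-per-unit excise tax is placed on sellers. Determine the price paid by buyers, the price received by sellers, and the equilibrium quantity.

Sellers keep r_s = r_b - 7 per unit, so supply in terms of the buyer price is Qs = 827.6 + 2r_b.
Equate demand and the shifted supply: 1145.4 - 12r_b = 827.6 + 2r_b, giving 14r_b = 317.8, so r_b = 22.7.
Then r_s = 22.7 - 7 = 15.7 and Q = 1145.4 - 12(22.7) = 873.

r_b = 22.7, r_s = 15.7, Q = 873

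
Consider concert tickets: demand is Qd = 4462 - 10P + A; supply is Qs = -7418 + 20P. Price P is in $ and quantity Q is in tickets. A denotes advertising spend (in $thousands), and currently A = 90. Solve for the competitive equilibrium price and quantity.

With A = 90, demand is Qd = 4552 - 10P.
Equating demand and supply, 4552 - 10P = -7418 + 20P gives 30P = 11970, so P* = 399.
From the demand curve, Q* = 4552 - 10(399) = 562.

P* = 399, Q* = 562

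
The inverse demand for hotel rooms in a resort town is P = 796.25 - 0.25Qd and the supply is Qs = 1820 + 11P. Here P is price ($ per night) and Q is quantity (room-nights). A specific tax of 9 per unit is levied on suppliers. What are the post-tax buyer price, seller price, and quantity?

P_b = 97.6, P_s = 88.6, Q = 2794.6

In direct form, Qd = 3185 - 4P.
The tax drives a wedge P_b - P_s = 9. Substituting P_s = P_b - 9 into supply: Qs = 1721 + 11P_b.
Market clearing requires 3185 - 4P_b = 1721 + 11P_b; hence 1464 = 15P_b and P_b = 97.6.
Then P_s = 97.6 - 9 = 88.6 and Q = 3185 - 4(97.6) = 2794.6.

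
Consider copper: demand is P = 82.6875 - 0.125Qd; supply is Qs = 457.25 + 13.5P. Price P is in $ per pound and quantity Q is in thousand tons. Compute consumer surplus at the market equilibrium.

Consumer surplus = 21425.640625

In direct form, Qd = 661.5 - 8P.
The market clears where 661.5 - 8P = 457.25 + 13.5P. Rearranging, 21.5P = 204.25, hence P* = 9.5.
Substitute back: Q* = 661.5 - 8(9.5) = 585.5.
Demand choke price (Qd = 0): P = 661.5/8 = 82.6875. Consumer surplus = ½ × (82.6875 - 9.5) × 585.5 = 21425.640625.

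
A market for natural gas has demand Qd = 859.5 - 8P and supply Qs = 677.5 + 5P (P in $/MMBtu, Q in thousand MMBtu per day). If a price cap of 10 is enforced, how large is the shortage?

Evaluating both curves at the ceiling price 10 gives Qd = 779.5, Qs = 727.5.
Shortage = Qd - Qs = 779.5 - 727.5 = 52.

Shortage = 52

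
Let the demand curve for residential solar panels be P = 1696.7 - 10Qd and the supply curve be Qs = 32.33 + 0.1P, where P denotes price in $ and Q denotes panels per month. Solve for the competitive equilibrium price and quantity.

P* = 686.7, Q* = 101

In direct form, Qd = 169.67 - 0.1P.
Set Qd = Qs: 169.67 - 0.1P = 32.33 + 0.1P, so 137.34 = 0.2P and P* = 686.7.
Substitute back: Q* = 169.67 - 0.1(686.7) = 101.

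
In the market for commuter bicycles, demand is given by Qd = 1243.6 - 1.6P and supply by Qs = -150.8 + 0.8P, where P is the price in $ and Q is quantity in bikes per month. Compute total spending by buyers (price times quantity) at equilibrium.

Equating demand and supply, 1243.6 - 1.6P = -150.8 + 0.8P gives 2.4P = 1394.4, so P* = 581.
Plugging P* into demand: Q* = 1243.6 - 1.6(581) = 314.
Total spending by buyers = P* × Q* = 581 × 314 = 182434.

Total spending by buyers = 182434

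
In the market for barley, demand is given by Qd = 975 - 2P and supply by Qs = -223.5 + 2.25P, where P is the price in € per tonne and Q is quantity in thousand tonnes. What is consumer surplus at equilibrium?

Consumer surplus = 42230.25

Equating demand and supply, 975 - 2P = -223.5 + 2.25P gives 4.25P = 1198.5, so P* = 282.
Plugging P* into demand: Q* = 975 - 2(282) = 411.
Demand choke price (Qd = 0): P = 975/2 = 487.5. Consumer surplus = ½ × (487.5 - 282) × 411 = 42230.25.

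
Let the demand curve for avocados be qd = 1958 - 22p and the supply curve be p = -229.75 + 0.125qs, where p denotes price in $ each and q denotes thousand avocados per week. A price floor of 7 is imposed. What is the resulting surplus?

Surplus = 90

Rewriting in direct form: qs = 1838 + 8p.
With p fixed at 7, quantity demanded is 1804 and quantity supplied is 1894.
Surplus = qs - qd = 1894 - 1804 = 90.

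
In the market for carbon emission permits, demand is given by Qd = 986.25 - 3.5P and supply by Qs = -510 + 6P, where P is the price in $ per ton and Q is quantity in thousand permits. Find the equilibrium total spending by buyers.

At equilibrium Qd = Qs, so 986.25 - 3.5P = -510 + 6P; collecting terms, 1496.25 = 9.5P and P* = 157.5.
Plugging P* into demand: Q* = 986.25 - 3.5(157.5) = 435.
Total spending by buyers = P* × Q* = 157.5 × 435 = 68512.5.

Total spending by buyers = 68512.5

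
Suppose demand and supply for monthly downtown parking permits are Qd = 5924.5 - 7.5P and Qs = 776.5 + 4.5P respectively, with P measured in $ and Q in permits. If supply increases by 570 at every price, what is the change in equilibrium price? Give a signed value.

The market clears where 5924.5 - 7.5P = 776.5 + 4.5P. Rearranging, 12P = 5148, hence P* = 429.
Plugging P* into demand: Q* = 5924.5 - 7.5(429) = 2707.
After the shift, supply is Qs = 1346.5 + 4.5P.
New equilibrium: 4578 = 12P, so P = 381.5 and Q = 3063.25.
ΔP = 381.5 - 429 = -47.5.

ΔP = -47.5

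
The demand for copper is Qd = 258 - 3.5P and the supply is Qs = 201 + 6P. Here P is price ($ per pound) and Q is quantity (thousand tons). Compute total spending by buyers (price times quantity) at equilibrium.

The market clears where 258 - 3.5P = 201 + 6P. Rearranging, 9.5P = 57, hence P* = 6.
From the demand curve, Q* = 258 - 3.5(6) = 237.
Total spending by buyers = P* × Q* = 6 × 237 = 1422.

Total spending by buyers = 1422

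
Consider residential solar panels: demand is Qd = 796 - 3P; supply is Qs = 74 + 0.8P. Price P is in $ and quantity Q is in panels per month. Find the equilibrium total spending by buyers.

Total spending by buyers = 42940

The market clears where 796 - 3P = 74 + 0.8P. Rearranging, 3.8P = 722, hence P* = 190.
Plugging P* into demand: Q* = 796 - 3(190) = 226.
Total spending by buyers = P* × Q* = 190 × 226 = 42940.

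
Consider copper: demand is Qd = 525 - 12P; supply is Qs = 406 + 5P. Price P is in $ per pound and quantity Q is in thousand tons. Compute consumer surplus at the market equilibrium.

The market clears where 525 - 12P = 406 + 5P. Rearranging, 17P = 119, hence P* = 7.
From the demand curve, Q* = 525 - 12(7) = 441.
Demand choke price (Qd = 0): P = 525/12 = 43.75. Consumer surplus = ½ × (43.75 - 7) × 441 = 8103.375.

Consumer surplus = 8103.375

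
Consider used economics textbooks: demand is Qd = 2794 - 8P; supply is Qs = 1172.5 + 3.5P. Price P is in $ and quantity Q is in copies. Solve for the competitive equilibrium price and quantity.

Set Qd = Qs: 2794 - 8P = 1172.5 + 3.5P, so 1621.5 = 11.5P and P* = 141.
From the demand curve, Q* = 2794 - 8(141) = 1666.

P* = 141, Q* = 1666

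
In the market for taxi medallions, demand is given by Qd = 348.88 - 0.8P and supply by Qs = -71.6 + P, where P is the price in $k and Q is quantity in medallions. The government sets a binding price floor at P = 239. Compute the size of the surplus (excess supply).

Evaluating both curves at the floor price 239 gives Qd = 157.68, Qs = 167.4.
Surplus = Qs - Qd = 167.4 - 157.68 = 9.72.

Surplus = 9.72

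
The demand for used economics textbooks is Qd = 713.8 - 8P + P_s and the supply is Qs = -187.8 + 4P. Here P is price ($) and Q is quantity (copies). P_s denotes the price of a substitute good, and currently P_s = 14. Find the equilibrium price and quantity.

With P_s = 14, demand is Qd = 727.8 - 8P.
The market clears where 727.8 - 8P = -187.8 + 4P. Rearranging, 12P = 915.6, hence P* = 76.3.
Then Q* = 727.8 - 8(76.3) = 117.4.

P* = 76.3, Q* = 117.4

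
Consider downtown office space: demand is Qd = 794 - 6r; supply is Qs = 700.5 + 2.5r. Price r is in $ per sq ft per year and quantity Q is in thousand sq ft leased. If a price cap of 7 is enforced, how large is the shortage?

Shortage = 34

At r = 7: Qd = 752 and Qs = 718.
Shortage = Qd - Qs = 752 - 718 = 34.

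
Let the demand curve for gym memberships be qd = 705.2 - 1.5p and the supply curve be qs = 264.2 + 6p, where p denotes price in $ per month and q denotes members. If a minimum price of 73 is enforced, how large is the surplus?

Surplus = 106.5

Evaluating both curves at the floor price 73 gives qd = 595.7, qs = 702.2.
Surplus = qs - qd = 702.2 - 595.7 = 106.5.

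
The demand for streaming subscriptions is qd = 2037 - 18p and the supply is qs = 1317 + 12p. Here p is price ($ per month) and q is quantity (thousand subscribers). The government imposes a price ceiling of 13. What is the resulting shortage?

Evaluating both curves at the ceiling price 13 gives qd = 1803, qs = 1473.
Shortage = qd - qs = 1803 - 1473 = 330.

Shortage = 330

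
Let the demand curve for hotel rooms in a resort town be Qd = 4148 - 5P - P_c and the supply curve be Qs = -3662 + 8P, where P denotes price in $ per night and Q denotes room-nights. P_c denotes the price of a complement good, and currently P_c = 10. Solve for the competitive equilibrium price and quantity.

With P_c = 10, demand is Qd = 4138 - 5P.
The market clears where 4138 - 5P = -3662 + 8P. Rearranging, 13P = 7800, hence P* = 600.
Substitute back: Q* = 4138 - 5(600) = 1138.

P* = 600, Q* = 1138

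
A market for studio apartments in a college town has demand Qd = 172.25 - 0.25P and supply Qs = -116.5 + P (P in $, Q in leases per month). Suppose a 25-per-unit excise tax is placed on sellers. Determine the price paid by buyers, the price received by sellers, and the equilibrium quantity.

Sellers keep P_s = P_b - 25 per unit, so supply in terms of the buyer price is Qs = -141.5 + P_b.
Market clearing requires 172.25 - 0.25P_b = -141.5 + P_b; hence 313.75 = 1.25P_b and P_b = 251.
So P_s = 226 and the quantity traded is Q = 172.25 - 0.25(251) = 109.5.

P_b = 251, P_s = 226, Q = 109.5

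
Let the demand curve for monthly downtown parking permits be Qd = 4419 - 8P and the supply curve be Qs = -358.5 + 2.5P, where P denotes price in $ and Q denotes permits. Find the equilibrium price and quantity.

P* = 455, Q* = 779

Equating demand and supply, 4419 - 8P = -358.5 + 2.5P gives 10.5P = 4777.5, so P* = 455.
Substitute back: Q* = 4419 - 8(455) = 779.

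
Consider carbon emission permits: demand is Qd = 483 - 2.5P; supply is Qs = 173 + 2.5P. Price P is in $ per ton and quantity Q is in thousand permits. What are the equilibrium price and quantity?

At equilibrium Qd = Qs, so 483 - 2.5P = 173 + 2.5P; collecting terms, 310 = 5P and P* = 62.
From the demand curve, Q* = 483 - 2.5(62) = 328.

P* = 62, Q* = 328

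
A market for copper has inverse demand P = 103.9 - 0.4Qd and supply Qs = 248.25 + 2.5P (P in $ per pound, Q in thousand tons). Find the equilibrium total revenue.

Rewriting in direct form: Qd = 259.75 - 2.5P.
Set Qd = Qs: 259.75 - 2.5P = 248.25 + 2.5P, so 11.5 = 5P and P* = 2.3.
Then Q* = 259.75 - 2.5(2.3) = 254.
Total revenue = P* × Q* = 2.3 × 254 = 584.2.

Total revenue = 584.2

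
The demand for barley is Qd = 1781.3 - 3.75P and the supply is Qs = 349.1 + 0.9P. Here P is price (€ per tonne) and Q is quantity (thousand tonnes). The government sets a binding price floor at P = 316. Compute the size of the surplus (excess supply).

Evaluating both curves at the floor price 316 gives Qd = 596.3, Qs = 633.5.
Surplus = Qs - Qd = 633.5 - 596.3 = 37.2.

Surplus = 37.2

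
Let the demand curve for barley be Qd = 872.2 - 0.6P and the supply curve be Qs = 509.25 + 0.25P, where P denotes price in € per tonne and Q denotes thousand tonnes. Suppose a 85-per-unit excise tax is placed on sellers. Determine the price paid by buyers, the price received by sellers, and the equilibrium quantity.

P_b = 452, P_s = 367, Q = 601

With a tax of 85 on sellers, they supply based on the net price P_s = P_b - 85, so Qs = 488 + 0.25P_b.
Market clearing requires 872.2 - 0.6P_b = 488 + 0.25P_b; hence 384.2 = 0.85P_b and P_b = 452.
Then P_s = 452 - 85 = 367 and Q = 872.2 - 0.6(452) = 601.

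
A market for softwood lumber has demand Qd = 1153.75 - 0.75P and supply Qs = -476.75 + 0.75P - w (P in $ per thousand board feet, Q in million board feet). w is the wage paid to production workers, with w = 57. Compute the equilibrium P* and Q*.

P* = 1125, Q* = 310

With w = 57, supply is Qs = -533.75 + 0.75P.
The market clears where 1153.75 - 0.75P = -533.75 + 0.75P. Rearranging, 1.5P = 1687.5, hence P* = 1125.
Substitute back: Q* = 1153.75 - 0.75(1125) = 310.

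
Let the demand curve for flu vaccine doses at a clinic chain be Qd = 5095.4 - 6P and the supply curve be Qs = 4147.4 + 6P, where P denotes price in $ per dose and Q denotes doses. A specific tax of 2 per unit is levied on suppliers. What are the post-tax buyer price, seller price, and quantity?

Suppliers keep P_s = P_b - 2 per unit, so supply in terms of the buyer price is Qs = 4135.4 + 6P_b.
Market clearing requires 5095.4 - 6P_b = 4135.4 + 6P_b; hence 960 = 12P_b and P_b = 80.
Then P_s = 80 - 2 = 78 and Q = 5095.4 - 6(80) = 4615.4.

P_b = 80, P_s = 78, Q = 4615.4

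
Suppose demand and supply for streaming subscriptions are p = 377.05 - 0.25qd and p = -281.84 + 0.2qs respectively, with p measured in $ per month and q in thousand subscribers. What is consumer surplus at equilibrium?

Consumer surplus = 267985.205

Rewriting in direct form: qd = 1508.2 - 4p and qs = 1409.2 + 5p.
The market clears where 1508.2 - 4p = 1409.2 + 5p. Rearranging, 9p = 99, hence p* = 11.
Plugging p* into demand: q* = 1508.2 - 4(11) = 1464.2.
Demand choke price (qd = 0): p = 1508.2/4 = 377.05. Consumer surplus = ½ × (377.05 - 11) × 1464.2 = 267985.205.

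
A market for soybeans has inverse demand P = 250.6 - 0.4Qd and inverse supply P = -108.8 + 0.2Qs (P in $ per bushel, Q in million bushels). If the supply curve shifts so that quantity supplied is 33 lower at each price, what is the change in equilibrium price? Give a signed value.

ΔP = 4.4

Inverting to quantity form: Qd = 626.5 - 2.5P and Qs = 544 + 5P.
The market clears where 626.5 - 2.5P = 544 + 5P. Rearranging, 7.5P = 82.5, hence P* = 11.
From the demand curve, Q* = 626.5 - 2.5(11) = 599.
After the shift, supply is Qs = 511 + 5P.
New equilibrium: 115.5 = 7.5P, so P = 15.4 and Q = 588.
ΔP = 15.4 - 11 = 4.4.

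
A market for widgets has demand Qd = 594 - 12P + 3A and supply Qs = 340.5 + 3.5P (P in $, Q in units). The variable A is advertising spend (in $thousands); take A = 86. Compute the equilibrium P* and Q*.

With A = 86, demand is Qd = 852 - 12P.
Set Qd = Qs: 852 - 12P = 340.5 + 3.5P, so 511.5 = 15.5P and P* = 33.
From the demand curve, Q* = 852 - 12(33) = 456.

P* = 33, Q* = 456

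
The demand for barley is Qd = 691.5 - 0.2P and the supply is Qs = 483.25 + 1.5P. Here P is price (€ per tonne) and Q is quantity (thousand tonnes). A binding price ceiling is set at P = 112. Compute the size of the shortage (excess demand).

Shortage = 17.85

Evaluating both curves at the ceiling price 112 gives Qd = 669.1, Qs = 651.25.
Shortage = Qd - Qs = 669.1 - 651.25 = 17.85.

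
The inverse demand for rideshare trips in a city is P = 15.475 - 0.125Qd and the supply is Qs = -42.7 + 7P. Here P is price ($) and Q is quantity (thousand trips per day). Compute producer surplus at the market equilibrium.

Rewriting in direct form: Qd = 123.8 - 8P.
At equilibrium Qd = Qs, so 123.8 - 8P = -42.7 + 7P; collecting terms, 166.5 = 15P and P* = 11.1.
Plugging P* into demand: Q* = 123.8 - 8(11.1) = 35.
Supply choke price (Qs = 0): P = 6.1. Producer surplus = ½ × (11.1 - 6.1) × 35 = 87.5.

Producer surplus = 87.5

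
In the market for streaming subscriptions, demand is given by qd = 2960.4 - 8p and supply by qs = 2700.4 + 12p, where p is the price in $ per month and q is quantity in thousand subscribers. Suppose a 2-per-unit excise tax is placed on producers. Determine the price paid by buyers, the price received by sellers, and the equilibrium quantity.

The tax drives a wedge p_b - p_s = 2. Substituting p_s = p_b - 2 into supply: qs = 2676.4 + 12p_b.
Equate demand and the shifted supply: 2960.4 - 8p_b = 2676.4 + 12p_b, giving 20p_b = 284, so p_b = 14.2.
Then p_s = 14.2 - 2 = 12.2 and q = 2960.4 - 8(14.2) = 2846.8.

p_b = 14.2, p_s = 12.2, q = 2846.8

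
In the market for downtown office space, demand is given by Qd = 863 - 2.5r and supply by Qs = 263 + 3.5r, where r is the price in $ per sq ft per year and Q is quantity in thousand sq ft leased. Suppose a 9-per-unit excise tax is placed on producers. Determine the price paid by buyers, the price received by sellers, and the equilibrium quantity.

The tax drives a wedge r_b - r_s = 9. Substituting r_s = r_b - 9 into supply: Qs = 231.5 + 3.5r_b.
Market clearing requires 863 - 2.5r_b = 231.5 + 3.5r_b; hence 631.5 = 6r_b and r_b = 105.25.
Then r_s = 105.25 - 9 = 96.25 and Q = 863 - 2.5(105.25) = 599.875.

r_b = 105.25, r_s = 96.25, Q = 599.875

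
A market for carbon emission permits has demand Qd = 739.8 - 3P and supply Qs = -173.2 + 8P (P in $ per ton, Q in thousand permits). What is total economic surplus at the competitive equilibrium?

Total surplus = 55202.73

The market clears where 739.8 - 3P = -173.2 + 8P. Rearranging, 11P = 913, hence P* = 83.
Then Q* = 739.8 - 3(83) = 490.8.
Demand choke price = 246.6; supply choke price = 21.65. CS = ½(246.6 - 83)(490.8) = 40147.44; PS = ½(83 - 21.65)(490.8) = 15055.29. Total surplus = 55202.73.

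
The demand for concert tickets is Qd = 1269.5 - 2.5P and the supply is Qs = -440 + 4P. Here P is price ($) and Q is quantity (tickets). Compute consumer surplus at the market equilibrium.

Equating demand and supply, 1269.5 - 2.5P = -440 + 4P gives 6.5P = 1709.5, so P* = 263.
From the demand curve, Q* = 1269.5 - 2.5(263) = 612.
Demand choke price (Qd = 0): P = 1269.5/2.5 = 507.8. Consumer surplus = ½ × (507.8 - 263) × 612 = 74908.8.

Consumer surplus = 74908.8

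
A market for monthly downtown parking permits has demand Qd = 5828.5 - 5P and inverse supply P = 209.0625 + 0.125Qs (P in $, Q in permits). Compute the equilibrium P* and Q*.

P* = 577, Q* = 2943.5

Solving each curve for Q: Qs = -1672.5 + 8P.
The market clears where 5828.5 - 5P = -1672.5 + 8P. Rearranging, 13P = 7501, hence P* = 577.
Substitute back: Q* = 5828.5 - 5(577) = 2943.5.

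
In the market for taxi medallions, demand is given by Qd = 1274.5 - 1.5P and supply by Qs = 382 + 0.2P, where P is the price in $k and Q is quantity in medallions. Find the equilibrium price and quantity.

P* = 525, Q* = 487

Equating demand and supply, 1274.5 - 1.5P = 382 + 0.2P gives 1.7P = 892.5, so P* = 525.
Plugging P* into demand: Q* = 1274.5 - 1.5(525) = 487.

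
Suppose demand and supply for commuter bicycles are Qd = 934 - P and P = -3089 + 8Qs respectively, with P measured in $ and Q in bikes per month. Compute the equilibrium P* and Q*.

In direct form, Qs = 386.125 + 0.125P.
Equating demand and supply, 934 - P = 386.125 + 0.125P gives 1.125P = 547.875, so P* = 487.
Plugging P* into demand: Q* = 934 - 487 = 447.

P* = 487, Q* = 447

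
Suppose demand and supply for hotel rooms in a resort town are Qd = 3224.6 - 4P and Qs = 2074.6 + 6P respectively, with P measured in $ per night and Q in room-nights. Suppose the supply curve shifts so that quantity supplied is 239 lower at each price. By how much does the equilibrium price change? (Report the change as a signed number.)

ΔP = 23.9

The market clears where 3224.6 - 4P = 2074.6 + 6P. Rearranging, 10P = 1150, hence P* = 115.
Plugging P* into demand: Q* = 3224.6 - 4(115) = 2764.6.
After the shift, supply is Qs = 1835.6 + 6P.
New equilibrium: 1389 = 10P, so P = 138.9 and Q = 2669.
ΔP = 138.9 - 115 = 23.9.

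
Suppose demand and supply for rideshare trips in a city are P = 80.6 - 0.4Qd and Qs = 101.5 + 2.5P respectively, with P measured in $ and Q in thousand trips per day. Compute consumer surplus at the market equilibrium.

Rewriting in direct form: Qd = 201.5 - 2.5P.
At equilibrium Qd = Qs, so 201.5 - 2.5P = 101.5 + 2.5P; collecting terms, 100 = 5P and P* = 20.
Substitute back: Q* = 201.5 - 2.5(20) = 151.5.
Demand choke price (Qd = 0): P = 201.5/2.5 = 80.6. Consumer surplus = ½ × (80.6 - 20) × 151.5 = 4590.45.

Consumer surplus = 4590.45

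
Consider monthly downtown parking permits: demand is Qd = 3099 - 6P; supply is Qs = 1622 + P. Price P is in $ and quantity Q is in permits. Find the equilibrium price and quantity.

P* = 211, Q* = 1833

Equating demand and supply, 3099 - 6P = 1622 + P gives 7P = 1477, so P* = 211.
Substitute back: Q* = 3099 - 6(211) = 1833.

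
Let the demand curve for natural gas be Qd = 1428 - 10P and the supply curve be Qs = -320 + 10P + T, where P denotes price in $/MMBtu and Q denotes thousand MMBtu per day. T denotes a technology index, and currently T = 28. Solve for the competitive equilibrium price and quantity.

P* = 86, Q* = 568

With T = 28, supply is Qs = -292 + 10P.
Equating demand and supply, 1428 - 10P = -292 + 10P gives 20P = 1720, so P* = 86.
Plugging P* into demand: Q* = 1428 - 10(86) = 568.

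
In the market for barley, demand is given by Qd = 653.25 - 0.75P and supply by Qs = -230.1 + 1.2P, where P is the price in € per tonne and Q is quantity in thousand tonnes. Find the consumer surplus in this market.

At equilibrium Qd = Qs, so 653.25 - 0.75P = -230.1 + 1.2P; collecting terms, 883.35 = 1.95P and P* = 453.
Then Q* = 653.25 - 0.75(453) = 313.5.
Demand choke price (Qd = 0): P = 653.25/0.75 = 871. Consumer surplus = ½ × (871 - 453) × 313.5 = 65521.5.

Consumer surplus = 65521.5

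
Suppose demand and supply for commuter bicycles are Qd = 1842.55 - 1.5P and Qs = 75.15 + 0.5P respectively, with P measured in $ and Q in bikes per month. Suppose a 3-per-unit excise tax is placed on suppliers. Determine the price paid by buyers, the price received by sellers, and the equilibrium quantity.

The tax drives a wedge P_b - P_s = 3. Substituting P_s = P_b - 3 into supply: Qs = 73.65 + 0.5P_b.
Equate demand and the shifted supply: 1842.55 - 1.5P_b = 73.65 + 0.5P_b, giving 2P_b = 1768.9, so P_b = 884.45.
So P_s = 881.45 and the quantity traded is Q = 1842.55 - 1.5(884.45) = 515.875.

P_b = 884.45, P_s = 881.45, Q = 515.875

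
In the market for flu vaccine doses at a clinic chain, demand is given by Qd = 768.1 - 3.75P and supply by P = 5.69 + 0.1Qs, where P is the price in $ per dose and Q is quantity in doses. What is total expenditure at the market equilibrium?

Total expenditure = 32586

In direct form, Qs = -56.9 + 10P.
The market clears where 768.1 - 3.75P = -56.9 + 10P. Rearranging, 13.75P = 825, hence P* = 60.
From the demand curve, Q* = 768.1 - 3.75(60) = 543.1.
Total expenditure = P* × Q* = 60 × 543.1 = 32586.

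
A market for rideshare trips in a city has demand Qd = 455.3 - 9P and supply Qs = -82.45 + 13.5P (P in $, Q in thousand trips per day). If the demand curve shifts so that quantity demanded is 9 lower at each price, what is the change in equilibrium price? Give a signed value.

ΔP = -0.4

At equilibrium Qd = Qs, so 455.3 - 9P = -82.45 + 13.5P; collecting terms, 537.75 = 22.5P and P* = 23.9.
Plugging P* into demand: Q* = 455.3 - 9(23.9) = 240.2.
After the shift, demand is Qd = 446.3 - 9P.
The new intersection has 528.75 = 22.5P, i.e. P = 23.5, Q = 234.8.
ΔP = 23.5 - 23.9 = -0.4.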